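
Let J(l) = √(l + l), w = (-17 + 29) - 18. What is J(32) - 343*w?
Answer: 2066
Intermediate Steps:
w = -6 (w = 12 - 18 = -6)
J(l) = √2*√l (J(l) = √(2*l) = √2*√l)
J(32) - 343*w = √2*√32 - 343*(-6) = √2*(4*√2) + 2058 = 8 + 2058 = 2066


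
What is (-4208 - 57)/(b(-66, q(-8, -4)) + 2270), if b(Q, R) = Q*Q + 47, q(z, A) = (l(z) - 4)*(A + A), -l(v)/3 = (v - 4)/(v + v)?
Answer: -4265/6673 ≈ -0.63914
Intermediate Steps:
l(v) = -3*(-4 + v)/(2*v) (l(v) = -3*(v - 4)/(v + v) = -3*(-4 + v)/(2*v))
q(z, A) = 2*A*(-11/2 + 6/z) (q(z, A) = ((-3/2 + 6/z) - 4)*(A + A) = (-11/2 + 6/z)*(2*A) = 2*A*(-11/2 + 6/z))
b(Q, R) = 47 + Q² (b(Q, R) = Q² + 47 = 47 + Q²)
(-4208 - 57)/(b(-66, q(-8, -4)) + 2270) = (-4208 - 57)/((47 + (-66)²) + 2270) = -4265/((47 + 4356) + 2270) = -4265/(4403 + 2270) = -4265/6673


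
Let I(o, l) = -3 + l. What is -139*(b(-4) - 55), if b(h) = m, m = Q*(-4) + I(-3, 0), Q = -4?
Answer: 5838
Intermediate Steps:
m = 13 (m = -4*(-4) + (-3 + 0) = 16 - 3 = 13)
b(h) = 13
-139*(b(-4) - 55) = -139*(13 - 55) = -139*(-42) = 5838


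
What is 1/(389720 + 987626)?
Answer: 1/1377346 ≈ 7.2603e-7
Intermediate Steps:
1/(389720 + 987626) = 1/1377346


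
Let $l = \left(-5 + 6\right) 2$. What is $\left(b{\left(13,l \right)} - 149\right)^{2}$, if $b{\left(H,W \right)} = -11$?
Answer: $25600$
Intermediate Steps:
$l = 2$ ($l = 1 \cdot 2 = 2$)
$\left(b{\left(13,l \right)} - 149\right)^{2} = \left(-11 - 149\right)^{2} = \left(-160\right)^{2} = 25600$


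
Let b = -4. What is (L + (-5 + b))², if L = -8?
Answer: 289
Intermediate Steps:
(L + (-5 + b))² = (-8 + (-5 - 4))² = (-8 - 9)² = (-17)² = 289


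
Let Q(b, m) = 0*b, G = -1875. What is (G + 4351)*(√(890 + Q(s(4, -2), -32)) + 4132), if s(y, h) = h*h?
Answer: 10230832 + 2476*√890 ≈ 1.0305e+7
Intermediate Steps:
s(y, h) = h²
Q(b, m) = 0
(G + 4351)*(√(890 + Q(s(4, -2), -32)) + 4132) = (-1875 + 4351)*(√(890 + 0) + 4132) = 2476*(√890 + 4132) = 2476*(4132 + √890) = 10230832 + 2476*√890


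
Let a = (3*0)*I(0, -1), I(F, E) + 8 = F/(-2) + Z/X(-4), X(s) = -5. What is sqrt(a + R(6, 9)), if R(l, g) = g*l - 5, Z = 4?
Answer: 7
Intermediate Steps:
R(l, g) = -5 + g*l
I(F, E) = -44/5 - F/2 (I(F, E) = -8 + (F/(-2) + 4/(-5)) = -8 + (F*(-1/2) + 4*(-1/5)) = -8 + (-F/2 - 4/5) = -8 + (-4/5 - F/2) = -44/5 - F/2)
a = 0 (a = (3*0)*(-44/5 - 1/2*0) = 0*(-44/5 + 0) = 0*(-44/5) = 0)
sqrt(a + R(6, 9)) = sqrt(0 + (-5 + 9*6)) = sqrt(0 + (-5 + 54)) = sqrt(0 + 49) = sqrt(49) = 7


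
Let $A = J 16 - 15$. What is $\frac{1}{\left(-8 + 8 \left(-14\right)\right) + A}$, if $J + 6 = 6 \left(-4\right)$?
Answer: $- \frac{1}{615} \approx -0.001626$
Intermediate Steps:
$J = -30$ ($J = -6 + 6 \left(-4\right) = -6 - 24 = -30$)
$A = -495$ ($A = \left(-30\right) 16 - 15 = -480 - 15 = -495$)
$\frac{1}{\left(-8 + 8 \left(-14\right)\right) + A} = \frac{1}{\left(-8 + 8 \left(-14\right)\right) - 495} = \frac{1}{\left(-8 - 112\right) - 495} = \frac{1}{-120 - 495} = \frac{1}{-615} = - \frac{1}{615}$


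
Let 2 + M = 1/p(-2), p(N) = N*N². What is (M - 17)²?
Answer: 23409/64 ≈ 365.77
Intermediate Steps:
p(N) = N³
M = -17/8 (M = -2 + 1/((-2)³) = -2 + 1/(-8) = -2 - ⅛ = -17/8 ≈ -2.1250)
(M - 17)² = (-17/8 - 17)² = (-153/8)² = 23409/64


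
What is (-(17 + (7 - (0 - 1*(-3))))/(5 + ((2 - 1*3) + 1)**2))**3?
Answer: -9261/125 ≈ -74.088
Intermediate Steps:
(-(17 + (7 - (0 - 1*(-3))))/(5 + ((2 - 1*3) + 1)**2))**3 = (-(17 + (7 - (0 + 3)))/(5 + ((2 - 3) + 1)**2))**3 = (-(17 + (7 - 1*3))/(5 + (-1 + 1)**2))**3 = (-(17 + (7 - 3))/(5 + 0**2))**3 = (-(17 + 4)/(5 + 0))**3 = (-21/5)**3 = -9261/125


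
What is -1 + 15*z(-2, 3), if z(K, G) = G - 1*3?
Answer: -1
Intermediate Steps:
z(K, G) = -3 + G (z(K, G) = G - 3 = -3 + G)
-1 + 15*z(-2, 3) = -1 + 15*(-3 + 3) = -1 + 15*0 = -1 + 0 = -1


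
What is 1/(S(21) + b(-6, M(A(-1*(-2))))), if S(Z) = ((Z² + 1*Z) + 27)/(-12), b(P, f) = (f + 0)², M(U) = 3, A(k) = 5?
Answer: -4/127 ≈ -0.031496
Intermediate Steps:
b(P, f) = f²
S(Z) = -9/4 - Z/12 - Z²/12 (S(Z) = ((Z² + Z) + 27)*(-1/12) = ((Z + Z²) + 27)*(-1/12) = (27 + Z + Z²)*(-1/12) = -9/4 - Z/12 - Z²/12)
1/(S(21) + b(-6, M(A(-1*(-2))))) = 1/((-9/4 - 1/12*21 - 1/12*21²) + 3²) = 1/((-9/4 - 7/4 - 1/12*441) + 9) = 1/((-9/4 - 7/4 - 147/4) + 9) = 1/(-163/4 + 9) = 1/(-127/4) = -4/127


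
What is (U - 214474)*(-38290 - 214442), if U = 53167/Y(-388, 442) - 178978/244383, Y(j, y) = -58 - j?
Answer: 242673544414171986/4480355 ≈ 5.4164e+10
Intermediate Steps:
U = 1437116469/8960710 (U = 53167/(-58 - 1*(-388)) - 178978/244383 = 53167/(-58 + 388) - 178978*1/244383 = 53167/330 - 178978/244383 = 1437116469/8960710 ≈ 160.38)
(U - 214474)*(-38290 - 214442) = (1437116469/8960710 - 214474)*(-38290 - 214442) = -1920402200071/8960710*(-252732) = 242673544414171986/4480355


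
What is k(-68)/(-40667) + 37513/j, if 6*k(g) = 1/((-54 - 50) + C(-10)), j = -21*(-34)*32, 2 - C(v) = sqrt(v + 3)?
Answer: 2268915645671/1381925823168 - I*sqrt(7)/2540304822 ≈ 1.6419 - 1.0415e-9*I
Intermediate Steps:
C(v) = 2 - sqrt(3 + v) (C(v) = 2 - sqrt(v + 3) = 2 - sqrt(3 + v))
j = 22848 (j = 714*32 = 22848)
k(g) = 1/(6*(-102 - I*sqrt(7))) (k(g) = 1/(6*((-54 - 50) + (2 - sqrt(3 - 10)))) = 1/(6*(-104 + (2 - sqrt(-7)))) = 1/(6*(-104 + (2 - I*sqrt(7)))) = 1/(6*(-102 - I*sqrt(7))))
k(-68)/(-40667) + 37513/j = (I/(6*(sqrt(7) - 102*I)))/(-40667) + 37513/22848 = (I/(6*(sqrt(7) - 102*I)))*(-1/40667) + 37513*(1/22848) = -I/(244002*(sqrt(7) - 102*I)) + 5359/3264 = 5359/3264 - I/(244002*(sqrt(7) - 102*I))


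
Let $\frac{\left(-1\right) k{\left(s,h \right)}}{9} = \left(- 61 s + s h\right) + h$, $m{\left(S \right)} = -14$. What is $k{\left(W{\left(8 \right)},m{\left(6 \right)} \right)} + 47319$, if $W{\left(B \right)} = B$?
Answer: $52845$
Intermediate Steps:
$k{\left(s,h \right)} = - 9 h + 549 s - 9 h s$ ($k{\left(s,h \right)} = - 9 \left(\left(- 61 s + s h\right) + h\right) = - 9 \left(\left(- 61 s + h s\right) + h\right) = - 9 \left(h - 61 s + h s\right) = - 9 h + 549 s - 9 h s$)
$k{\left(W{\left(8 \right)},m{\left(6 \right)} \right)} + 47319 = \left(\left(-9\right) \left(-14\right) + 549 \cdot 8 - \left(-126\right) 8\right) + 47319 = \left(126 + 4392 + 1008\right) + 47319 = 5526 + 47319 = 52845$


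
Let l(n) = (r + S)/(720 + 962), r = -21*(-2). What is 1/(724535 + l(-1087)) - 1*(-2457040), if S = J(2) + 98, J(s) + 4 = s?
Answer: 1497158021189001/609334004 ≈ 2.4570e+6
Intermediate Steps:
r = 42
J(s) = -4 + s
S = 96 (S = (-4 + 2) + 98 = -2 + 98 = 96)
l(n) = 69/841 (l(n) = (42 + 96)/(720 + 962) = 138/1682 = 138*(1/1682) = 69/841)
1/(724535 + l(-1087)) - 1*(-2457040) = 1/(724535 + 69/841) - 1*(-2457040) = 1/(609334004/841) + 2457040 = 841/609334004 + 2457040 = 1497158021189001/609334004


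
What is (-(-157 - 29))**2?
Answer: 34596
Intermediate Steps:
(-(-157 - 29))**2 = (-1*(-186))**2 = 186**2 = 34596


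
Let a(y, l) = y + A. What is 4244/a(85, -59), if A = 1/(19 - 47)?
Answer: 118832/2379 ≈ 49.950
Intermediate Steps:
A = -1/28 (A = 1/(-28) = -1/28 ≈ -0.035714)
a(y, l) = -1/28 + y (a(y, l) = y - 1/28 = -1/28 + y)
4244/a(85, -59) = 4244/(-1/28 + 85) = 4244/(2379/28) = 4244*(28/2379) = 118832/2379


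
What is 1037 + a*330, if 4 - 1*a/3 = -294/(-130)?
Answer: 35855/13 ≈ 2758.1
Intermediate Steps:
a = 339/65 (a = 12 - (-882)/(-130) = 12 - (-882)*(-1)/130 = 12 - 3*147/65 = 12 - 441/65 = 339/65 ≈ 5.2154)
1037 + a*330 = 1037 + (339/65)*330 = 1037 + 22374/13 = 35855/13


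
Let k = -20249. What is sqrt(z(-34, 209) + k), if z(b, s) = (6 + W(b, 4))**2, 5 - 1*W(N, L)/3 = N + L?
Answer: 2*I*sqrt(1982) ≈ 89.039*I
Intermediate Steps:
W(N, L) = 15 - 3*L - 3*N (W(N, L) = 15 - 3*(N + L) = 15 - 3*(L + N) = 15 + (-3*L - 3*N) = 15 - 3*L - 3*N)
z(b, s) = (9 - 3*b)**2 (z(b, s) = (6 + (15 - 3*4 - 3*b))**2 = (6 + (15 - 12 - 3*b))**2 = (6 + (3 - 3*b))**2 = (9 - 3*b)**2)
sqrt(z(-34, 209) + k) = sqrt(9*(-3 - 34)**2 - 20249) = sqrt(9*(-37)**2 - 20249) = sqrt(9*1369 - 20249) = sqrt(12321 - 20249) = sqrt(-7928) = 2*I*sqrt(1982)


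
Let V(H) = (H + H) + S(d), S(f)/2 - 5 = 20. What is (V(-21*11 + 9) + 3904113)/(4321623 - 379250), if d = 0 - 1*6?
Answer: 3903719/3942373 ≈ 0.99020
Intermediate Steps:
d = -6 (d = 0 - 6 = -6)
S(f) = 50 (S(f) = 10 + 2*20 = 10 + 40 = 50)
V(H) = 50 + 2*H (V(H) = (H + H) + 50 = 2*H + 50 = 50 + 2*H)
(V(-21*11 + 9) + 3904113)/(4321623 - 379250) = ((50 + 2*(-21*11 + 9)) + 3904113)/(4321623 - 379250) = ((50 + 2*(-231 + 9)) + 3904113)/3942373 = ((50 + 2*(-222)) + 3904113)*(1/3942373) = ((50 - 444) + 3904113)*(1/3942373) = (-394 + 3904113)*(1/3942373) = 3903719*(1/3942373) = 3903719/3942373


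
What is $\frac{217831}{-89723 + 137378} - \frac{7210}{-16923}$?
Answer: $\frac{1343315521}{268821855} \approx 4.997$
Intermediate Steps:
$\frac{217831}{-89723 + 137378} - \frac{7210}{-16923} = \frac{217831}{47655} - - \frac{7210}{16923} = 217831 \cdot \frac{1}{47655} + \frac{7210}{16923} = \frac{217831}{47655} + \frac{7210}{16923} = \frac{1343315521}{268821855}$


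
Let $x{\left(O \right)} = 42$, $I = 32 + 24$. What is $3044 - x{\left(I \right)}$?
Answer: $3002$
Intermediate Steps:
$I = 56$
$3044 - x{\left(I \right)} = 3044 - 42 = 3002$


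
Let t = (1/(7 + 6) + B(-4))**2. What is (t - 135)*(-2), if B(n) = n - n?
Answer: 45628/169 ≈ 269.99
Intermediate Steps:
B(n) = 0
t = 1/169 (t = (1/(7 + 6) + 0)**2 = (1/13 + 0)**2 = (1/13)**2 = 1/169 ≈ 0.0059172)
(t - 135)*(-2) = (1/169 - 135)*(-2) = -22814/169*(-2) = 45628/169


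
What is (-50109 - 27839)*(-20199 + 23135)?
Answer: -228855328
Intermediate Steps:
(-50109 - 27839)*(-20199 + 23135) = -77948*2936 = -228855328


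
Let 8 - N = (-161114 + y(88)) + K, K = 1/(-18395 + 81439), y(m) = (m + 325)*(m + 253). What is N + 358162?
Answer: 23859064843/63044 ≈ 3.7845e+5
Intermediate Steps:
y(m) = (253 + m)*(325 + m) (y(m) = (325 + m)*(253 + m) = (253 + m)*(325 + m))
K = 1/63044 ≈ 1.5862e-5
N = 1279099715/63044 (N = 8 - ((-161114 + (82225 + 88² + 578*88)) + 1/63044) = 8 - ((-161114 + (82225 + 7744 + 50864)) + 1/63044) = 8 - ((-161114 + 140833) + 1/63044) = 8 - (-20281 + 1/63044) = 8 - 1*(-1278595363/63044) = 8 + 1278595363/63044 = 1279099715/63044 ≈ 20289.)
N + 358162 = 1279099715/63044 + 358162 = 23859064843/63044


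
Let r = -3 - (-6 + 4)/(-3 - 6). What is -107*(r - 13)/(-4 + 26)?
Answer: 7811/99 ≈ 78.899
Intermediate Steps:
r = -29/9 (r = -3 - (-2)/(-9) = -3 - (-2)*(-1)/9 = -3 - 1*2/9 = -3 - 2/9 = -29/9 ≈ -3.2222)
-107*(r - 13)/(-4 + 26) = -107*(-29/9 - 13)/(-4 + 26) = -(-15622)/(9*22) = -107*(-73/99) = 7811/99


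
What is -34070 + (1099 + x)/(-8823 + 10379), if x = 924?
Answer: -53010897/1556 ≈ -34069.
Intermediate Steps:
-34070 + (1099 + x)/(-8823 + 10379) = -34070 + (1099 + 924)/(-8823 + 10379) = -34070 + 2023/1556 = -53010897/1556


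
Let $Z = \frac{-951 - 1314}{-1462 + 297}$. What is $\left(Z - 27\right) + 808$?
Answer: $\frac{182426}{233} \approx 782.94$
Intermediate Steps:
$Z = \frac{453}{233}$ ($Z = - \frac{2265}{-1165} = \left(-2265\right) \left(- \frac{1}{1165}\right) = \frac{453}{233} \approx 1.9442$)
$\left(Z - 27\right) + 808 = \left(\frac{453}{233} - 27\right) + 808 = - \frac{5838}{233} + 808 = \frac{182426}{233}$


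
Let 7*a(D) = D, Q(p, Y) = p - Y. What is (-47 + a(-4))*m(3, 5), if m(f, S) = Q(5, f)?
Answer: -666/7 ≈ -95.143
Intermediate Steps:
a(D) = D/7
m(f, S) = 5 - f
(-47 + a(-4))*m(3, 5) = (-47 + (⅐)*(-4))*(5 - 1*3) = (-47 - 4/7)*(5 - 3) = -333/7*2 = -666/7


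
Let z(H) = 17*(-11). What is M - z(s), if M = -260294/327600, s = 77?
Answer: 30500453/163800 ≈ 186.21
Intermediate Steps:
M = -130147/163800 (M = -260294*1/327600 = -130147/163800 ≈ -0.79455)
z(H) = -187
M - z(s) = -130147/163800 - 1*(-187) = -130147/163800 + 187 = 30500453/163800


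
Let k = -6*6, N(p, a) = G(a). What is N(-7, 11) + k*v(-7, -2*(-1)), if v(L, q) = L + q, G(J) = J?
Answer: 191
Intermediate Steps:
N(p, a) = a
k = -36
N(-7, 11) + k*v(-7, -2*(-1)) = 11 - 36*(-7 - 2*(-1)) = 11 - 36*(-7 + 2) = 11 - 36*(-5) = 11 + 180 = 191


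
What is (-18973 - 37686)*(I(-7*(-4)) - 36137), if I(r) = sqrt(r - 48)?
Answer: 2047486283 - 113318*I*sqrt(5) ≈ 2.0475e+9 - 2.5339e+5*I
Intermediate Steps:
I(r) = sqrt(-48 + r)
(-18973 - 37686)*(I(-7*(-4)) - 36137) = (-18973 - 37686)*(sqrt(-48 - 7*(-4)) - 36137) = -56659*(sqrt(-48 + 28) - 36137) = -56659*(sqrt(-20) - 36137) = -56659*(2*I*sqrt(5) - 36137) = -56659*(-36137 + 2*I*sqrt(5)) = 2047486283 - 113318*I*sqrt(5)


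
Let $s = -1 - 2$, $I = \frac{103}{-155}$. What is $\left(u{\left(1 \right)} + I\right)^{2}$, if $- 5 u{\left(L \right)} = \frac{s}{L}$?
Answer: $\frac{4}{961} \approx 0.0041623$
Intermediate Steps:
$I = - \frac{103}{155}$ ($I = 103 \left(- \frac{1}{155}\right) = - \frac{103}{155} \approx -0.66452$)
$s = -3$
$u{\left(L \right)} = \frac{3}{5 L}$ ($u{\left(L \right)} = - \frac{\left(-3\right) \frac{1}{L}}{5} = \frac{3}{5 L}$)
$\left(u{\left(1 \right)} + I\right)^{2} = \left(\frac{3}{5 \cdot 1} - \frac{103}{155}\right)^{2} = \left(\frac{3}{5} \cdot 1 - \frac{103}{155}\right)^{2} = \left(\frac{3}{5} - \frac{103}{155}\right)^{2} = \left(- \frac{2}{31}\right)^{2} = \frac{4}{961}$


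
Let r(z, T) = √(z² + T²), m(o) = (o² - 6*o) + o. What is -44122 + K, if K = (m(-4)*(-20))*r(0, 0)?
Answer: -44122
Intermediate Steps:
m(o) = o² - 5*o
r(z, T) = √(T² + z²)
K = 0 (K = (-4*(-5 - 4)*(-20))*√(0² + 0²) = (-4*(-9)*(-20))*√(0 + 0) = (36*(-20))*√0 = -720*0 = 0)
-44122 + K = -44122 + 0 = -44122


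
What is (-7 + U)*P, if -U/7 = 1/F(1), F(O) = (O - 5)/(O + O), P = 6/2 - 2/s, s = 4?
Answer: -35/4 ≈ -8.7500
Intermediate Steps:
P = 5/2 (P = 6/2 - 2/4 = 6*(½) - 2*¼ = 3 - ½ = 5/2 ≈ 2.5000)
F(O) = (-5 + O)/(2*O) (F(O) = (-5 + O)/((2*O)) = (-5 + O)*(1/(2*O)) = (-5 + O)/(2*O))
U = 7/2 (U = -7*2/(-5 + 1) = -7/((½)*1*(-4)) = -7/(-2) = -7*(-½) = 7/2 ≈ 3.5000)
(-7 + U)*P = (-7 + 7/2)*(5/2) = -7/2*5/2 = -35/4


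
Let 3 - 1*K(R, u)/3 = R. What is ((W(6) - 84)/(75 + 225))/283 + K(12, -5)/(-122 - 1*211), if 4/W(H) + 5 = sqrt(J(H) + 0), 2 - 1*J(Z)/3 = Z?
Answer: 62893/785325 - 2*I*sqrt(3)/785325 ≈ 0.080085 - 4.411e-6*I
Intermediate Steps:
K(R, u) = 9 - 3*R
J(Z) = 6 - 3*Z
W(H) = 4/(-5 + sqrt(6 - 3*H)) (W(H) = 4/(-5 + sqrt((6 - 3*H) + 0)) = 4/(-5 + sqrt(6 - 3*H)))
((W(6) - 84)/(75 + 225))/283 + K(12, -5)/(-122 - 1*211) = ((4/(-5 + sqrt(3)*sqrt(2 - 1*6)) - 84)/(75 + 225))/283 + (9 - 3*12)/(-122 - 1*211) = ((4/(-5 + sqrt(3)*sqrt(2 - 6)) - 84)/300)*(1/283) + (9 - 36)/(-122 - 211) = ((4/(-5 + sqrt(3)*sqrt(-4)) - 84)*(1/300))*(1/283) - 27/(-333) = ((4/(-5 + sqrt(3)*(2*I)) - 84)*(1/300))*(1/283) - 27*(-1/333) = ((4/(-5 + 2*I*sqrt(3)) - 84)*(1/300))*(1/283) + 3/37 = ((-84 + 4/(-5 + 2*I*sqrt(3)))*(1/300))*(1/283) + 3/37 = (-7/25 + 1/(75*(-5 + 2*I*sqrt(3))))*(1/283) + 3/37 = (-7/7075 + 1/(21225*(-5 + 2*I*sqrt(3)))) + 3/37 = 20966/261775 + 1/(21225*(-5 + 2*I*sqrt(3)))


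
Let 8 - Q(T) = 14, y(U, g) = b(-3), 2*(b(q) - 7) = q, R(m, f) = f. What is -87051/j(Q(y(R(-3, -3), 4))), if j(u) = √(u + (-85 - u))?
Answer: 87051*I*√85/85 ≈ 9442.0*I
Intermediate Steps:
b(q) = 7 + q/2
y(U, g) = 11/2 (y(U, g) = 7 + (½)*(-3) = 7 - 3/2 = 11/2)
Q(T) = -6 (Q(T) = 8 - 1*14 = 8 - 14 = -6)
j(u) = I*√85 (j(u) = √(-85) = I*√85)
-87051/j(Q(y(R(-3, -3), 4))) = -87051*(-I*√85/85) = -(-87051)*I*√85/85 = 87051*I*√85/85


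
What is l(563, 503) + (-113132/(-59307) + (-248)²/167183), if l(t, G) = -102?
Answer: -31896164438/319842651 ≈ -99.725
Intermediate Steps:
l(563, 503) + (-113132/(-59307) + (-248)²/167183) = -102 + (-113132/(-59307) + (-248)²/167183) = -102 + (-113132*(-1/59307) + 61504*(1/167183)) = -102 + (113132/59307 + 1984/5393) = -102 + 727785964/319842651 = -31896164438/319842651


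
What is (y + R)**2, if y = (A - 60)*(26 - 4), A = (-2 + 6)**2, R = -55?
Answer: 1046529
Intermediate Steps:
A = 16 (A = 4**2 = 16)
y = -968 (y = (16 - 60)*(26 - 4) = -44*22 = -968)
(y + R)**2 = (-968 - 55)**2 = (-1023)**2 = 1046529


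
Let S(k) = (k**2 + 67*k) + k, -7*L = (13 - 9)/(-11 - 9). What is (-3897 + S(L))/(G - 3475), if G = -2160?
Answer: 4771444/6902875 ≈ 0.69123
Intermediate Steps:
L = 1/35 (L = -(13 - 9)/(7*(-11 - 9)) = -4/(7*(-20)) = -4*(-1)/(7*20) = -1/7*(-1/5) = 1/35 ≈ 0.028571)
S(k) = k**2 + 68*k
(-3897 + S(L))/(G - 3475) = (-3897 + (68 + 1/35)/35)/(-2160 - 3475) = (-3897 + (1/35)*(2381/35))/(-5635) = (-3897 + 2381/1225)*(-1/5635) = -4771444/1225*(-1/5635) = 4771444/6902875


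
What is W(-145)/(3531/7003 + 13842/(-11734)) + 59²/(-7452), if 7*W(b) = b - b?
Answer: -3481/7452 ≈ -0.46712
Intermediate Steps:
W(b) = 0 (W(b) = (b - b)/7 = (⅐)*0 = 0)
W(-145)/(3531/7003 + 13842/(-11734)) + 59²/(-7452) = 0/(3531/7003 + 13842/(-11734)) + 59²/(-7452) = 0/(3531*(1/7003) + 13842*(-1/11734)) + 3481*(-1/7452) = 0/(3531/7003 - 6921/5867) - 3481/7452 = 0/(-27751386/41086601) - 3481/7452 = 0*(-41086601/27751386) - 3481/7452 = 0 - 3481/7452 = -3481/7452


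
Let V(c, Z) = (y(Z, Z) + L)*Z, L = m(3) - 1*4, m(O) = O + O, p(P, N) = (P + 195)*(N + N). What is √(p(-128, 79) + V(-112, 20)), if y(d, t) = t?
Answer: √11026 ≈ 105.00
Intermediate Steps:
p(P, N) = 2*N*(195 + P) (p(P, N) = (195 + P)*(2*N) = 2*N*(195 + P))
m(O) = 2*O
L = 2 (L = 2*3 - 1*4 = 6 - 4 = 2)
V(c, Z) = Z*(2 + Z) (V(c, Z) = (Z + 2)*Z = (2 + Z)*Z = Z*(2 + Z))
√(p(-128, 79) + V(-112, 20)) = √(2*79*(195 - 128) + 20*(2 + 20)) = √(2*79*67 + 20*22) = √(10586 + 440) = √11026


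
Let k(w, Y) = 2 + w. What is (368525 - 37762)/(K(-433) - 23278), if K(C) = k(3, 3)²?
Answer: -14381/1011 ≈ -14.225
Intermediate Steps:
K(C) = 25 (K(C) = (2 + 3)² = 5² = 25)
(368525 - 37762)/(K(-433) - 23278) = (368525 - 37762)/(25 - 23278) = 330763/(-23253) = 330763*(-1/23253) = -14381/1011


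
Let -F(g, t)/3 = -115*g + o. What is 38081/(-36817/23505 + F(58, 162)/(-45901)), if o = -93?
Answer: -41085705333405/2166830062 ≈ -18961.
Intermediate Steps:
F(g, t) = 279 + 345*g (F(g, t) = -3*(-115*g - 93) = -3*(-93 - 115*g) = 279 + 345*g)
38081/(-36817/23505 + F(58, 162)/(-45901)) = 38081/(-36817/23505 + (279 + 345*58)/(-45901)) = 38081/(-36817*1/23505 + (279 + 20010)*(-1/45901)) = 38081/(-36817/23505 + 20289*(-1/45901)) = 38081/(-36817/23505 - 20289/45901) = 38081/(-2166830062/1078903005) = 38081*(-1078903005/2166830062) = -41085705333405/2166830062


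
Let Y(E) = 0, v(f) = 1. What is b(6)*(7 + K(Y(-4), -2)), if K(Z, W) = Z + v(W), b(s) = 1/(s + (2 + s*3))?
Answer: 4/13 ≈ 0.30769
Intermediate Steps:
b(s) = 1/(2 + 4*s) (b(s) = 1/(s + (2 + 3*s)) = 1/(2 + 4*s))
K(Z, W) = 1 + Z (K(Z, W) = Z + 1 = 1 + Z)
b(6)*(7 + K(Y(-4), -2)) = (1/(2*(1 + 2*6)))*(7 + (1 + 0)) = (1/(2*(1 + 12)))*(7 + 1) = ((1/2)/13)*8 = ((1/2)*(1/13))*8 = (1/26)*8 = 4/13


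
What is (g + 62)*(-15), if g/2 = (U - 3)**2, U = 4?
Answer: -960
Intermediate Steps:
g = 2 (g = 2*(4 - 3)**2 = 2*1**2 = 2*1 = 2)
(g + 62)*(-15) = (2 + 62)*(-15) = 64*(-15) = -960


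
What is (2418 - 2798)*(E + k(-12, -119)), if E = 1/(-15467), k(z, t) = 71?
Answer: -417299280/15467 ≈ -26980.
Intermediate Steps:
E = -1/15467 ≈ -6.4654e-5
(2418 - 2798)*(E + k(-12, -119)) = (2418 - 2798)*(-1/15467 + 71) = -380*1098156/15467 = -417299280/15467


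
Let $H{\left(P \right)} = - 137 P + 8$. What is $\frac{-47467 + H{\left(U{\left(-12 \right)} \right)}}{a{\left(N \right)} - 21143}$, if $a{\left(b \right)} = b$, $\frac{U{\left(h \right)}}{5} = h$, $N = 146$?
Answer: $\frac{39239}{20997} \approx 1.8688$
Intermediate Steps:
$U{\left(h \right)} = 5 h$
$H{\left(P \right)} = 8 - 137 P$
$\frac{-47467 + H{\left(U{\left(-12 \right)} \right)}}{a{\left(N \right)} - 21143} = \frac{-47467 - \left(-8 + 137 \cdot 5 \left(-12\right)\right)}{146 - 21143} = \frac{-47467 + \left(8 - -8220\right)}{-20997} = \left(-47467 + \left(8 + 8220\right)\right) \left(- \frac{1}{20997}\right) = \left(-47467 + 8228\right) \left(- \frac{1}{20997}\right) = \left(-39239\right) \left(- \frac{1}{20997}\right) = \frac{39239}{20997}$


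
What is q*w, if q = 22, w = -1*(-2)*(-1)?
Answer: -44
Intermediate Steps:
w = -2 (w = 2*(-1) = -2)
q*w = 22*(-2) = -44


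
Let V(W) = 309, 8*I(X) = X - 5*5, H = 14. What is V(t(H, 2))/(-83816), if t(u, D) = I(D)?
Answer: -309/83816 ≈ -0.0036866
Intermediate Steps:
I(X) = -25/8 + X/8 (I(X) = (X - 5*5)/8 = (X - 25)/8 = (-25 + X)/8 = -25/8 + X/8)
t(u, D) = -25/8 + D/8
V(t(H, 2))/(-83816) = 309/(-83816) = 309*(-1/83816) = -309/83816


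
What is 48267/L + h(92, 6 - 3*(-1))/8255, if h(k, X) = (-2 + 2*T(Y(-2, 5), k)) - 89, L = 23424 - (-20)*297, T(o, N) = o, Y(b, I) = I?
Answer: 132021867/80799940 ≈ 1.6339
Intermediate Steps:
L = 29364 (L = 23424 - 1*(-5940) = 23424 + 5940 = 29364)
h(k, X) = -81 (h(k, X) = (-2 + 2*5) - 89 = (-2 + 10) - 89 = 8 - 89 = -81)
48267/L + h(92, 6 - 3*(-1))/8255 = 48267/29364 - 81/8255 = 48267*(1/29364) - 81*1/8255 = 16089/9788 - 81/8255 = 132021867/80799940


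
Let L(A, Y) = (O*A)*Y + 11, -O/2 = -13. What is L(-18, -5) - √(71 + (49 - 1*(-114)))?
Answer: 2351 - 3*√26 ≈ 2335.7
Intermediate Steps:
O = 26 (O = -2*(-13) = 26)
L(A, Y) = 11 + 26*A*Y (L(A, Y) = (26*A)*Y + 11 = 26*A*Y + 11 = 11 + 26*A*Y)
L(-18, -5) - √(71 + (49 - 1*(-114))) = (11 + 26*(-18)*(-5)) - √(71 + (49 - 1*(-114))) = (11 + 2340) - √(71 + (49 + 114)) = 2351 - √(71 + 163) = 2351 - √234 = 2351 - 3*√26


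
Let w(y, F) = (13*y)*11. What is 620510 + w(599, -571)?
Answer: 706167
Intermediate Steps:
w(y, F) = 143*y
620510 + w(599, -571) = 620510 + 143*599 = 620510 + 85657 = 706167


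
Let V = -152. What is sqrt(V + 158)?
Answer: sqrt(6) ≈ 2.4495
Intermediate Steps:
sqrt(V + 158) = sqrt(-152 + 158) = sqrt(6)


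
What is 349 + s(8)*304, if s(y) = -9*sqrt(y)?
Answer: 349 - 5472*sqrt(2) ≈ -7389.6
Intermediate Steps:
349 + s(8)*304 = 349 - 18*sqrt(2)*304 = 349 - 5472*sqrt(2)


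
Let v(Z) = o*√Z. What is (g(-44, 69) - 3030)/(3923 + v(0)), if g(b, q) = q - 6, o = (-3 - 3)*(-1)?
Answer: -2967/3923 ≈ -0.75631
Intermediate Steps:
o = 6 (o = -6*(-1) = 6)
g(b, q) = -6 + q
v(Z) = 6*√Z
(g(-44, 69) - 3030)/(3923 + v(0)) = ((-6 + 69) - 3030)/(3923 + 6*√0) = (63 - 3030)/(3923 + 6*0) = -2967/(3923 + 0) = -2967/3923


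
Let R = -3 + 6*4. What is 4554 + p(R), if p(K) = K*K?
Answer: 4995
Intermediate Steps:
R = 21 (R = -3 + 24 = 21)
p(K) = K²
4554 + p(R) = 4554 + 21² = 4554 + 441 = 4995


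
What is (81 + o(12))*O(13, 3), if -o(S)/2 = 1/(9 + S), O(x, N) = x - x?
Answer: 0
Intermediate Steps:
O(x, N) = 0
o(S) = -2/(9 + S)
(81 + o(12))*O(13, 3) = (81 - 2/(9 + 12))*0 = (81 - 2/21)*0 = (1699/21)*0 = 0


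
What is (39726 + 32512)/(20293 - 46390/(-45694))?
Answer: 825210793/231828683 ≈ 3.5596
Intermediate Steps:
(39726 + 32512)/(20293 - 46390/(-45694)) = 72238/(20293 - 46390*(-1/45694)) = 72238/(20293 + 23195/22847) = 72238/(463657366/22847) = 72238*(22847/463657366) = 825210793/231828683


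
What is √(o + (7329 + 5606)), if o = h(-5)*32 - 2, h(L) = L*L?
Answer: √13733 ≈ 117.19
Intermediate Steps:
h(L) = L²
o = 798 (o = (-5)²*32 - 2 = 25*32 - 2 = 800 - 2 = 798)
√(o + (7329 + 5606)) = √(798 + (7329 + 5606)) = √(798 + 12935) = √13733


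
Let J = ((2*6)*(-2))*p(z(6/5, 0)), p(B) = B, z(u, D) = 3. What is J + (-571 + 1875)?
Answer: 1232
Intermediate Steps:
J = -72 (J = ((2*6)*(-2))*3 = (12*(-2))*3 = -24*3 = -72)
J + (-571 + 1875) = -72 + (-571 + 1875) = -72 + 1304 = 1232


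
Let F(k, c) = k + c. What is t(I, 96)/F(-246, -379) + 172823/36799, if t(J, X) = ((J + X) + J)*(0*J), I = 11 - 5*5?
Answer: 3527/751 ≈ 4.6964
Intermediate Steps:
F(k, c) = c + k
I = -14 (I = 11 - 25 = -14)
t(J, X) = 0 (t(J, X) = (X + 2*J)*0 = 0)
t(I, 96)/F(-246, -379) + 172823/36799 = 0/(-379 - 246) + 172823/36799 = 0/(-625) + 172823*(1/36799) = 0*(-1/625) + 3527/751 = 0 + 3527/751 = 3527/751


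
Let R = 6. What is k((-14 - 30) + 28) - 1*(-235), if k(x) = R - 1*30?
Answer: 211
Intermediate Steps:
k(x) = -24 (k(x) = 6 - 1*30 = 6 - 30 = -24)
k((-14 - 30) + 28) - 1*(-235) = -24 - 1*(-235) = -24 + 235 = 211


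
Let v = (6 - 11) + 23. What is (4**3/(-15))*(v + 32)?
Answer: -640/3 ≈ -213.33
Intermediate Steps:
v = 18 (v = -5 + 23 = 18)
(4**3/(-15))*(v + 32) = (4**3/(-15))*(18 + 32) = (64*(-1/15))*50 = -64/15*50 = -640/3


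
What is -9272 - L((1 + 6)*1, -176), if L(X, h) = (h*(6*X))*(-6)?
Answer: -53624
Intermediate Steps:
L(X, h) = -36*X*h (L(X, h) = (6*X*h)*(-6) = -36*X*h)
-9272 - L((1 + 6)*1, -176) = -9272 - (-36)*(1 + 6)*1*(-176) = -9272 - (-36)*7*1*(-176) = -9272 - (-36)*7*(-176) = -9272 - 1*44352 = -9272 - 44352 = -53624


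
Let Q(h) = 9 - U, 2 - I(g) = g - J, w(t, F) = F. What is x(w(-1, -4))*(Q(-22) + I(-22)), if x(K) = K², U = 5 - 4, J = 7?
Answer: 624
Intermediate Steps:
I(g) = 9 - g (I(g) = 2 - (g - 1*7) = 2 - (g - 7) = 2 - (-7 + g) = 2 + (7 - g) = 9 - g)
U = 1
Q(h) = 8 (Q(h) = 9 - 1*1 = 9 - 1 = 8)
x(w(-1, -4))*(Q(-22) + I(-22)) = (-4)²*(8 + (9 - 1*(-22))) = 16*(8 + (9 + 22)) = 16*(8 + 31) = 16*39 = 624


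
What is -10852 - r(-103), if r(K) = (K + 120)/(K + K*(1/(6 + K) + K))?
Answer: -11060197269/1019185 ≈ -10852.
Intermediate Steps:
r(K) = (120 + K)/(K + K*(K + 1/(6 + K)))
-10852 - r(-103) = -10852 - (720 + (-103)² + 126*(-103))/((-103)*(7 + (-103)² + 7*(-103))) = -10852 - (-1)*(720 + 10609 - 12978)/(103*(7 + 10609 - 721)) = -10852 - (-1)*(-1649)/(103*9895) = -10852 - 1*1649/1019185 = -10852 - 1649/1019185 = -11060197269/1019185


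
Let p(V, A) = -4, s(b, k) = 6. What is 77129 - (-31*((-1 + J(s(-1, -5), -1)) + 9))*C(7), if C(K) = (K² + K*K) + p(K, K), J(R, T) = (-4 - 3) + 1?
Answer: 82957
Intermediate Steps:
J(R, T) = -6 (J(R, T) = -7 + 1 = -6)
C(K) = -4 + 2*K² (C(K) = (K² + K*K) - 4 = (K² + K²) - 4 = 2*K² - 4 = -4 + 2*K²)
77129 - (-31*((-1 + J(s(-1, -5), -1)) + 9))*C(7) = 77129 - (-31*((-1 - 6) + 9))*(-4 + 2*7²) = 77129 - (-31*(-7 + 9))*(-4 + 2*49) = 77129 - (-31*2)*(-4 + 98) = 77129 - (-62)*94 = 77129 - 1*(-5828) = 77129 + 5828 = 82957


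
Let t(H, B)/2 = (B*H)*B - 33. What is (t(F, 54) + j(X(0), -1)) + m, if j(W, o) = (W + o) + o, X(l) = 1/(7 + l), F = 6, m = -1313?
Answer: 235278/7 ≈ 33611.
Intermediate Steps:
t(H, B) = -66 + 2*H*B² (t(H, B) = 2*((B*H)*B - 33) = 2*(H*B² - 33) = 2*(-33 + H*B²) = -66 + 2*H*B²)
j(W, o) = W + 2*o
(t(F, 54) + j(X(0), -1)) + m = ((-66 + 2*6*54²) + (1/(7 + 0) + 2*(-1))) - 1313 = ((-66 + 2*6*2916) + (1/7 - 2)) - 1313 = ((-66 + 34992) + (⅐ - 2)) - 1313 = (34926 - 13/7) - 1313 = 244469/7 - 1313 = 235278/7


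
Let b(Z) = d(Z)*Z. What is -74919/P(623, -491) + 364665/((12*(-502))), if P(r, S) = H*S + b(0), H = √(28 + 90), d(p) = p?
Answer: -121555/2008 + 74919*√118/57938 ≈ -46.489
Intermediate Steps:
b(Z) = Z² (b(Z) = Z*Z = Z²)
H = √118 ≈ 10.863
P(r, S) = S*√118 (P(r, S) = √118*S + 0² = S*√118 + 0 = S*√118)
-74919/P(623, -491) + 364665/((12*(-502))) = -74919*(-√118/57938) + 364665/((12*(-502))) = -(-74919)*√118/57938 + 364665/(-6024) = 74919*√118/57938 + 364665*(-1/6024) = 74919*√118/57938 - 121555/2008 = -121555/2008 + 74919*√118/57938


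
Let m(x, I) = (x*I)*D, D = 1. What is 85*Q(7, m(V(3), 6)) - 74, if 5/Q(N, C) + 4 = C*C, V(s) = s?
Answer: -4651/64 ≈ -72.672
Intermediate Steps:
m(x, I) = I*x (m(x, I) = (x*I)*1 = (I*x)*1 = I*x)
Q(N, C) = 5/(-4 + C**2) (Q(N, C) = 5/(-4 + C*C) = 5/(-4 + C**2))
85*Q(7, m(V(3), 6)) - 74 = 85*(5/(-4 + (6*3)**2)) - 74 = 85*(5/(-4 + 18**2)) - 74 = 85*(5/(-4 + 324)) - 74 = 85*(5/320) - 74 = 85*(5*(1/320)) - 74 = 85*(1/64) - 74 = 85/64 - 74 = -4651/64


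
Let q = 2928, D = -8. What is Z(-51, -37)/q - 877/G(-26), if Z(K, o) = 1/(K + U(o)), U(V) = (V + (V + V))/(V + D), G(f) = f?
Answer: 23966651/710528 ≈ 33.731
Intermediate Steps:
U(V) = 3*V/(-8 + V) (U(V) = (V + (V + V))/(V - 8) = (V + 2*V)/(-8 + V) = (3*V)/(-8 + V) = 3*V/(-8 + V))
Z(K, o) = 1/(K + 3*o/(-8 + o))
Z(-51, -37)/q - 877/G(-26) = ((-8 - 37)/(3*(-37) - 51*(-8 - 37)))/2928 - 877/(-26) = (-45/(-111 - 51*(-45)))*(1/2928) - 877*(-1/26) = (-45/(-111 + 2295))*(1/2928) + 877/26 = (-45/2184)*(1/2928) + 877/26 = ((1/2184)*(-45))*(1/2928) + 877/26 = -15/728*1/2928 + 877/26 = -5/710528 + 877/26 = 23966651/710528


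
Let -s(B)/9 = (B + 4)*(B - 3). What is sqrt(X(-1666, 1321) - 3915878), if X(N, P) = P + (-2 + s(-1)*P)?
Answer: 3*I*sqrt(419099) ≈ 1942.1*I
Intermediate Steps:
s(B) = -9*(-3 + B)*(4 + B) (s(B) = -9*(B + 4)*(B - 3) = -9*(4 + B)*(-3 + B) = -9*(-3 + B)*(4 + B))
X(N, P) = -2 + 109*P (X(N, P) = P + (-2 + (108 - 9*(-1) - 9*(-1)**2)*P) = P + (-2 + (108 + 9 - 9*1)*P) = P + (-2 + (108 + 9 - 9)*P) = P + (-2 + 108*P) = -2 + 109*P)
sqrt(X(-1666, 1321) - 3915878) = sqrt((-2 + 109*1321) - 3915878) = sqrt((-2 + 143989) - 3915878) = sqrt(143987 - 3915878) = sqrt(-3771891) = 3*I*sqrt(419099)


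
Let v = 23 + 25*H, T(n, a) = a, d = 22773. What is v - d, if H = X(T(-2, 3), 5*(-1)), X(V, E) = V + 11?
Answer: -22400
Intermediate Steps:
X(V, E) = 11 + V
H = 14 (H = 11 + 3 = 14)
v = 373 (v = 23 + 25*14 = 23 + 350 = 373)
v - d = 373 - 1*22773 = 373 - 22773 = -22400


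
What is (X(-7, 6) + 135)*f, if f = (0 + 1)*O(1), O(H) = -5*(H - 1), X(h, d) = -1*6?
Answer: 0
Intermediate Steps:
X(h, d) = -6
O(H) = 5 - 5*H (O(H) = -5*(-1 + H) = 5 - 5*H)
f = 0 (f = (0 + 1)*(5 - 5*1) = 1*(5 - 5) = 1*0 = 0)
(X(-7, 6) + 135)*f = (-6 + 135)*0 = 129*0 = 0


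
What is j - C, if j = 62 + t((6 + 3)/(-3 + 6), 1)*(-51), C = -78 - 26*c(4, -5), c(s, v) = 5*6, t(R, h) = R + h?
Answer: 716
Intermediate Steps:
c(s, v) = 30
C = -858 (C = -78 - 26*30 = -78 - 780 = -858)
j = -142 (j = 62 + ((6 + 3)/(-3 + 6) + 1)*(-51) = 62 + (9/3 + 1)*(-51) = 62 + (9*(⅓) + 1)*(-51) = 62 + (3 + 1)*(-51) = 62 + 4*(-51) = 62 - 204 = -142)
j - C = -142 - 1*(-858) = -142 + 858 = 716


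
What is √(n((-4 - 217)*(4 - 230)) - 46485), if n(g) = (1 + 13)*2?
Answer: I*√46457 ≈ 215.54*I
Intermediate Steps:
n(g) = 28 (n(g) = 14*2 = 28)
√(n((-4 - 217)*(4 - 230)) - 46485) = √(28 - 46485) = √(-46457) = I*√46457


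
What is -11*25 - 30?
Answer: -305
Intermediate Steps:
-11*25 - 30 = -275 - 30 = -305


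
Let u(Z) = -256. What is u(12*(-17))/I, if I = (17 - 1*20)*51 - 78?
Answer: 256/231 ≈ 1.1082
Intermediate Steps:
I = -231 (I = (17 - 20)*51 - 78 = -3*51 - 78 = -153 - 78 = -231)
u(12*(-17))/I = -256/(-231) = -256*(-1/231) = 256/231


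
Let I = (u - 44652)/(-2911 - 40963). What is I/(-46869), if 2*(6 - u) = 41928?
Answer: -10935/342721751 ≈ -3.1906e-5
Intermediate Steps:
u = -20958 (u = 6 - ½*41928 = 6 - 20964 = -20958)
I = 32805/21937 (I = (-20958 - 44652)/(-2911 - 40963) = -65610/(-43874) = -65610*(-1/43874) = 32805/21937 ≈ 1.4954)
I/(-46869) = (32805/21937)/(-46869) = (32805/21937)*(-1/46869) = -10935/342721751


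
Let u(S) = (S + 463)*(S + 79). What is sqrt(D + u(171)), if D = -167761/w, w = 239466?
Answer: sqrt(9088978304170374)/239466 ≈ 398.12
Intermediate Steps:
u(S) = (79 + S)*(463 + S) (u(S) = (463 + S)*(79 + S) = (79 + S)*(463 + S))
D = -167761/239466 ≈ -0.70056
sqrt(D + u(171)) = sqrt(-167761/239466 + (36577 + 171**2 + 542*171)) = sqrt(-167761/239466 + (36577 + 29241 + 92682)) = sqrt(-167761/239466 + 158500) = sqrt(37955193239/239466) = sqrt(9088978304170374)/239466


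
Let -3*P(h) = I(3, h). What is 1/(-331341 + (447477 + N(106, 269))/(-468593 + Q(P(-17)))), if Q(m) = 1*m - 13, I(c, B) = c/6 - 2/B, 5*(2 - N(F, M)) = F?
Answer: -79663055/26395712374581 ≈ -3.0180e-6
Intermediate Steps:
N(F, M) = 2 - F/5
I(c, B) = -2/B + c/6 (I(c, B) = c*(⅙) - 2/B = c/6 - 2/B = -2/B + c/6)
P(h) = -⅙ + 2/(3*h) (P(h) = -(-2/h + (⅙)*3)/3 = -(-2/h + ½)/3 = -(½ - 2/h)/3 = -⅙ + 2/(3*h))
Q(m) = -13 + m (Q(m) = m - 13 = -13 + m)
1/(-331341 + (447477 + N(106, 269))/(-468593 + Q(P(-17)))) = 1/(-331341 + (447477 + (2 - ⅕*106))/(-468593 + (-13 + (⅙)*(4 - 1*(-17))/(-17)))) = 1/(-331341 + (447477 + (2 - 106/5))/(-468593 + (-13 + (⅙)*(-1/17)*(4 + 17)))) = 1/(-331341 + (447477 - 96/5)/(-468593 + (-13 + (⅙)*(-1/17)*21))) = 1/(-331341 + 2237289/(5*(-468593 + (-13 - 7/34)))) = 1/(-331341 + 2237289/(5*(-468593 - 449/34))) = 1/(-331341 + 2237289/(5*(-15932611/34))) = 1/(-331341 + (2237289/5)*(-34/15932611)) = 1/(-331341 - 76067826/79663055) = 1/(-26395712374581/79663055) = -79663055/26395712374581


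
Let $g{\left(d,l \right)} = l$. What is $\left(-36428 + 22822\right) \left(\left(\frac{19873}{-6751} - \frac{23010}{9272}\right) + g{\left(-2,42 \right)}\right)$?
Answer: $- \frac{7787388854887}{15648818} \approx -4.9763 \cdot 10^{5}$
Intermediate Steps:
$\left(-36428 + 22822\right) \left(\left(\frac{19873}{-6751} - \frac{23010}{9272}\right) + g{\left(-2,42 \right)}\right) = \left(-36428 + 22822\right) \left(\left(\frac{19873}{-6751} - \frac{23010}{9272}\right) + 42\right) = - 13606 \left(\left(19873 \left(- \frac{1}{6751}\right) - \frac{11505}{4636}\right) + 42\right) = - 13606 \left(\left(- \frac{19873}{6751} - \frac{11505}{4636}\right) + 42\right) = - 13606 \left(- \frac{169801483}{31297636} + 42\right) = \left(-13606\right) \frac{1144699229}{31297636} = - \frac{7787388854887}{15648818}$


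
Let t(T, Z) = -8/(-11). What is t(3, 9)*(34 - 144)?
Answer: -80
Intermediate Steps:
t(T, Z) = 8/11 (t(T, Z) = -8*(-1/11) = 8/11)
t(3, 9)*(34 - 144) = 8*(34 - 144)/11 = (8/11)*(-110) = -80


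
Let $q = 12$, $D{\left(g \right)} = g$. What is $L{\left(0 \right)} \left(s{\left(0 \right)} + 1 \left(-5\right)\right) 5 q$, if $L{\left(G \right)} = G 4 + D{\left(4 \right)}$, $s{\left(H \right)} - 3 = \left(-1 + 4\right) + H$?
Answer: $240$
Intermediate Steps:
$s{\left(H \right)} = 6 + H$ ($s{\left(H \right)} = 3 + \left(\left(-1 + 4\right) + H\right) = 3 + \left(3 + H\right) = 6 + H$)
$L{\left(G \right)} = 4 + 4 G$ ($L{\left(G \right)} = G 4 + 4 = 4 G + 4 = 4 + 4 G$)
$L{\left(0 \right)} \left(s{\left(0 \right)} + 1 \left(-5\right)\right) 5 q = \left(4 + 4 \cdot 0\right) \left(\left(6 + 0\right) + 1 \left(-5\right)\right) 5 \cdot 12 = \left(4 + 0\right) \left(6 - 5\right) 5 \cdot 12 = 4 \cdot 1 \cdot 5 \cdot 12 = 4 \cdot 5 \cdot 12 = 20 \cdot 12 = 240$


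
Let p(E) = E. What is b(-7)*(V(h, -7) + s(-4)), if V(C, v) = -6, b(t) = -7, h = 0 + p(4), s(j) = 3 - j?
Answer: -7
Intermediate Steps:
h = 4 (h = 0 + 4 = 4)
b(-7)*(V(h, -7) + s(-4)) = -7*(-6 + (3 - 1*(-4))) = -7*(-6 + (3 + 4)) = -7*(-6 + 7) = -7*1 = -7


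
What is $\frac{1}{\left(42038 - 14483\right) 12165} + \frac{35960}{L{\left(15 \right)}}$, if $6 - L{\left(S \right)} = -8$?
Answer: $\frac{6027014218507}{2346446025} \approx 2568.6$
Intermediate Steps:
$L{\left(S \right)} = 14$ ($L{\left(S \right)} = 6 - -8 = 6 + 8 = 14$)
$\frac{1}{\left(42038 - 14483\right) 12165} + \frac{35960}{L{\left(15 \right)}} = \frac{1}{\left(42038 - 14483\right) 12165} + \frac{35960}{14} = \frac{1}{27555} \cdot \frac{1}{12165} + 35960 \cdot \frac{1}{14} = \frac{1}{27555} \cdot \frac{1}{12165} + \frac{17980}{7} = \frac{1}{335206575} + \frac{17980}{7} = \frac{6027014218507}{2346446025}$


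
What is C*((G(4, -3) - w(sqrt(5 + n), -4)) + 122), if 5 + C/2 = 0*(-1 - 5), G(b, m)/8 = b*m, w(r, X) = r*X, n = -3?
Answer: -260 - 40*sqrt(2) ≈ -316.57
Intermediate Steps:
w(r, X) = X*r
G(b, m) = 8*b*m (G(b, m) = 8*(b*m) = 8*b*m)
C = -10 (C = -10 + 2*(0*(-1 - 5)) = -10 + 2*(0*(-6)) = -10 + 2*0 = -10 + 0 = -10)
C*((G(4, -3) - w(sqrt(5 + n), -4)) + 122) = -10*((8*4*(-3) - (-4)*sqrt(5 - 3)) + 122) = -10*((-96 - (-4)*sqrt(2)) + 122) = -10*((-96 + 4*sqrt(2)) + 122) = -10*(26 + 4*sqrt(2)) = -260 - 40*sqrt(2)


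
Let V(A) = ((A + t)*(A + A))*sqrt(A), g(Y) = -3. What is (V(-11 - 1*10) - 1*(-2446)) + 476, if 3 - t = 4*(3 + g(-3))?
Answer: 2922 + 756*I*sqrt(21) ≈ 2922.0 + 3464.4*I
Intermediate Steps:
t = 3 (t = 3 - 4*(3 - 3) = 3 - 4*0 = 3 - 1*0 = 3 + 0 = 3)
V(A) = 2*A**(3/2)*(3 + A) (V(A) = ((A + 3)*(A + A))*sqrt(A) = ((3 + A)*(2*A))*sqrt(A) = (2*A*(3 + A))*sqrt(A) = 2*A**(3/2)*(3 + A))
(V(-11 - 1*10) - 1*(-2446)) + 476 = (2*(-11 - 1*10)**(3/2)*(3 + (-11 - 1*10)) - 1*(-2446)) + 476 = (2*(-11 - 10)**(3/2)*(3 + (-11 - 10)) + 2446) + 476 = (2*(-21)**(3/2)*(3 - 21) + 2446) + 476 = (2*(-21*I*sqrt(21))*(-18) + 2446) + 476 = (756*I*sqrt(21) + 2446) + 476 = (2446 + 756*I*sqrt(21)) + 476 = 2922 + 756*I*sqrt(21)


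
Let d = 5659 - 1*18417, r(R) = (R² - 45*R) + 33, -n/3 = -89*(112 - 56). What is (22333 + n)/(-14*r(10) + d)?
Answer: -7457/1664 ≈ -4.4814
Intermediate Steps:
n = 14952 (n = -(-267)*(112 - 56) = -(-267)*56 = -3*(-4984) = 14952)
r(R) = 33 + R² - 45*R
d = -12758 (d = 5659 - 18417 = -12758)
(22333 + n)/(-14*r(10) + d) = (22333 + 14952)/(-14*(33 + 10² - 45*10) - 12758) = 37285/(-14*(33 + 100 - 450) - 12758) = 37285/(-14*(-317) - 12758) = 37285/(4438 - 12758) = 37285/(-8320) = 37285*(-1/8320) = -7457/1664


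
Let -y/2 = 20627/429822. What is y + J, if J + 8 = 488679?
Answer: 105020752654/214911 ≈ 4.8867e+5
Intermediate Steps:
J = 488671 (J = -8 + 488679 = 488671)
y = -20627/214911 (y = -41254/429822 = -2*20627/429822 = -20627/214911 ≈ -0.095979)
y + J = -20627/214911 + 488671 = 105020752654/214911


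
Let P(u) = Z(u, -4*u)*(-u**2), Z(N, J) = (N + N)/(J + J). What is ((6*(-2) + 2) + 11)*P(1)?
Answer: 1/4 ≈ 0.25000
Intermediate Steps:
Z(N, J) = N/J (Z(N, J) = (2*N)/((2*J)) = (2*N)*(1/(2*J)) = N/J)
P(u) = u**2/4 (P(u) = (u/((-4*u)))*(-u**2) = (u*(-1/(4*u)))*(-u**2) = -(-1)*u**2/4 = u**2/4)
((6*(-2) + 2) + 11)*P(1) = ((6*(-2) + 2) + 11)*((1/4)*1**2) = ((-12 + 2) + 11)*((1/4)*1) = (-10 + 11)*(1/4) = 1*(1/4) = 1/4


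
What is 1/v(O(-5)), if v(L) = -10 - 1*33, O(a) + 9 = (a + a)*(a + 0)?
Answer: -1/43 ≈ -0.023256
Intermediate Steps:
O(a) = -9 + 2*a² (O(a) = -9 + (a + a)*(a + 0) = -9 + (2*a)*a = -9 + 2*a²)
v(L) = -43 (v(L) = -10 - 33 = -43)
1/v(O(-5)) = 1/(-43) = -1/43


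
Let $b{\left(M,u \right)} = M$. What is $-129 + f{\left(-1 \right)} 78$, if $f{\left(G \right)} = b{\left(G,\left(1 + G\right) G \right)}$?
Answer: $-207$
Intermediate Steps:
$f{\left(G \right)} = G$
$-129 + f{\left(-1 \right)} 78 = -129 - 78 = -207$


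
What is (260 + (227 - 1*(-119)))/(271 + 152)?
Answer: 202/141 ≈ 1.4326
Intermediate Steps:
(260 + (227 - 1*(-119)))/(271 + 152) = (260 + (227 + 119))/423 = (260 + 346)*(1/423) = 606*(1/423) = 202/141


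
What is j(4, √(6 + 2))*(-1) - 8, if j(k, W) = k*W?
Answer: -8 - 8*√2 ≈ -19.314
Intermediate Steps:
j(k, W) = W*k
j(4, √(6 + 2))*(-1) - 8 = (√(6 + 2)*4)*(-1) - 8 = (√8*4)*(-1) - 8 = ((2*√2)*4)*(-1) - 8 = (8*√2)*(-1) - 8 = -8*√2 - 8 = -8 - 8*√2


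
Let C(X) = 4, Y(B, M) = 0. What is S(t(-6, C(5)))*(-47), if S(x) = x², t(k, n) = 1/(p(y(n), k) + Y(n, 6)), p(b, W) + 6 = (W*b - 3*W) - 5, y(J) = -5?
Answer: -47/1369 ≈ -0.034332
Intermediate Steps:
p(b, W) = -11 - 3*W + W*b (p(b, W) = -6 + ((W*b - 3*W) - 5) = -6 + ((-3*W + W*b) - 5) = -6 + (-5 - 3*W + W*b) = -11 - 3*W + W*b)
t(k, n) = 1/(-11 - 8*k) (t(k, n) = 1/((-11 - 3*k + k*(-5)) + 0) = 1/((-11 - 3*k - 5*k) + 0) = 1/((-11 - 8*k) + 0) = 1/(-11 - 8*k))
S(t(-6, C(5)))*(-47) = (-1/(11 + 8*(-6)))²*(-47) = (-1/(11 - 48))²*(-47) = (-1/(-37))²*(-47) = (-1*(-1/37))²*(-47) = (1/37)²*(-47) = (1/1369)*(-47) = -47/1369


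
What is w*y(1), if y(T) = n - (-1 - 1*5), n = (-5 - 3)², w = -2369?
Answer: -165830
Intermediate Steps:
n = 64 (n = (-8)² = 64)
y(T) = 70 (y(T) = 64 - (-1 - 1*5) = 64 - (-1 - 5) = 64 - 1*(-6) = 64 + 6 = 70)
w*y(1) = -2369*70 = -165830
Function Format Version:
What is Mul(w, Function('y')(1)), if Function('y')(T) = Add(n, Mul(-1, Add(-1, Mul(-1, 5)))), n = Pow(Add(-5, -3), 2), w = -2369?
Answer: -165830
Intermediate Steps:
n = 64 (n = Pow(-8, 2) = 64)
Function('y')(T) = 70 (Function('y')(T) = Add(64, Mul(-1, Add(-1, Mul(-1, 5)))) = Add(64, Mul(-1, Add(-1, -5))) = Add(64, Mul(-1, -6)) = Add(64, 6) = 70)
Mul(w, Function('y')(1)) = Mul(-2369, 70) = -165830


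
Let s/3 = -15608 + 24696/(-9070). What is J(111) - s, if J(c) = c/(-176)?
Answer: 37379060199/798160 ≈ 46832.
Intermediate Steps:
J(c) = -c/176 (J(c) = c*(-1/176) = -c/176)
s = -212383884/4535 (s = 3*(-15608 + 24696/(-9070)) = 3*(-15608 + 24696*(-1/9070)) = 3*(-15608 - 12348/4535) = 3*(-70794628/4535) = -212383884/4535 ≈ -46832.)
J(111) - s = -1/176*111 - 1*(-212383884/4535) = -111/176 + 212383884/4535 = 37379060199/798160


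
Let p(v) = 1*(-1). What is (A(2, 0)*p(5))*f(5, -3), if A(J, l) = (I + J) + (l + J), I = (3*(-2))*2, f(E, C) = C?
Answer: -24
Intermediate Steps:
p(v) = -1
I = -12 (I = -6*2 = -12)
A(J, l) = -12 + l + 2*J (A(J, l) = (-12 + J) + (l + J) = (-12 + J) + (J + l) = -12 + l + 2*J)
(A(2, 0)*p(5))*f(5, -3) = ((-12 + 0 + 2*2)*(-1))*(-3) = ((-12 + 0 + 4)*(-1))*(-3) = -8*(-1)*(-3) = 8*(-3) = -24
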